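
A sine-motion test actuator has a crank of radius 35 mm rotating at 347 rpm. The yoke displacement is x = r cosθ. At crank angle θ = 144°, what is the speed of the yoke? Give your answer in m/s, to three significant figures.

0.748

ω = 36.34 rad/s (from 347 rpm).
x = r cosθ ⇒ ẋ = −rω sinθ.
|v| = rω|sinθ| = 0.035·36.34·|sin 144°| = 0.74756 m/s.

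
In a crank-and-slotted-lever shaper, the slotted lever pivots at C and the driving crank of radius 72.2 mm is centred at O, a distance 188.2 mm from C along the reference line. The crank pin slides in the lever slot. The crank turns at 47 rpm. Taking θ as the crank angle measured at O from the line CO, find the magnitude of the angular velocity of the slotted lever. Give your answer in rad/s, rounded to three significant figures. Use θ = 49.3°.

1.19

ω = 4.922 rad/s (from 47 rpm).
Crank pin A relative to C: A = (d + r cosθ, r sinθ); lever angle φ = atan2(r sinθ, d + r cosθ).
Differentiating tanφ: φ̇ = rω(d cosθ + r)/(d² + r² + 2dr cosθ).
d² + r² + 2dr cosθ = |CA|² = 0.0583536 m²;  d cosθ + r = +0.19492 m.
|ω_lever| = |0.0722·4.922·+0.19492| / 0.0583536 = 1.187 rad/s.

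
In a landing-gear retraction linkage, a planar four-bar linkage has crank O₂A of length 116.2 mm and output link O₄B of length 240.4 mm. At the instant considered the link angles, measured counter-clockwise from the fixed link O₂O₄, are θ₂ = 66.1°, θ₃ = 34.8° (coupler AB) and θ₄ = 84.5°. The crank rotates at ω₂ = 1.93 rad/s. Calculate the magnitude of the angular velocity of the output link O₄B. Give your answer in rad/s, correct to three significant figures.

0.635

ω₂ = 1.93 rad/s
Differentiating the loop-closure r₂e^{iθ₂}+r₃e^{iθ₃}=r₁+r₄e^{iθ₄} gives r₂ω₂e^{iθ₂}+r₃ω₃e^{iθ₃}=r₄ω₄e^{iθ₄}.
Eliminating the other unknown: ω₄ = r₂ω₂ sin(θ₂−θ₃) / [r₄ sin(θ₄−θ₃)].
Numerator sine = +0.51952; denominator sine = +0.76267.
Result = 0.1162·1.93·(+0.51952) / (0.2404·(+0.76267)) = +0.63547 rad/s; magnitude 0.63547 rad/s.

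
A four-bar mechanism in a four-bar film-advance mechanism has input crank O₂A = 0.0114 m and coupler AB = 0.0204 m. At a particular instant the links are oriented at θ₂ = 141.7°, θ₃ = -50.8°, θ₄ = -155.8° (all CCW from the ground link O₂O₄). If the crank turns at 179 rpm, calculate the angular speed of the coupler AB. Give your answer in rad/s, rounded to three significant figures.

ω₂ = 18.74 rad/s (from 179 rpm).
Differentiating the loop-closure r₂e^{iθ₂}+r₃e^{iθ₃}=r₁+r₄e^{iθ₄} gives r₂ω₂e^{iθ₂}+r₃ω₃e^{iθ₃}=r₄ω₄e^{iθ₄}.
Eliminating the other unknown: ω₃ = r₂ω₂ sin(θ₄−θ₂) / [r₃ sin(θ₃−θ₄)].
Numerator sine = +0.88701; denominator sine = +0.96593.
Result = 0.0114·18.74·(+0.88701) / (0.0204·(+0.96593)) = +9.6193 rad/s; magnitude 9.6193 rad/s.

9.62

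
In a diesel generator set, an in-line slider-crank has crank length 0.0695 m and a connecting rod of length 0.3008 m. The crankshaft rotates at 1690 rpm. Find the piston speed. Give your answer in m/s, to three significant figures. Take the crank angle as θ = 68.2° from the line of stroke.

ω = 2π·1690/60 = 177 rad/s
For an in-line slider-crank, x = r cosθ + √(L² − r² sin²θ), so v = −rω sinθ·[1 + r cosθ/√(L² − r² sin²θ)].
With r = 0.0695 m, L = 0.3008 m, θ = 68.2°: √(L² − r² sin²θ) = 0.2938 m.
v = −0.0695·177·0.92849·[1 + 0.0695·0.37137/0.2938] = -12.424 m/s.
|v| = 12.424 m/s.

12.4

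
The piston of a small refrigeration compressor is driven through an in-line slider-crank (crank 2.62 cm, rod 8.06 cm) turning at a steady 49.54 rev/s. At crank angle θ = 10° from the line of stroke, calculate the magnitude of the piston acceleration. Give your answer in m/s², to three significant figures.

3280

ω = 2π·49.5 = 311.3 rad/s
x(θ) = r cosθ + √(L² − r² sin²θ); with ω constant, a = ω²·d²x/dθ².
d²x/dθ² = −r cosθ − r²(cos2θ)/√u − r⁴ sin²2θ/(4u^{3/2}),  u = L² − r² sin²θ = 0.00647566 m².
Substituting r = 0.0262 m, L = 0.0806 m, θ = 10°: d²x/dθ² = -0.033844 m.
a = ω²·d²x/dθ² = (311.3)²·(-0.033844) = -3279.1 m/s²;  |a| = 3279.1 m/s².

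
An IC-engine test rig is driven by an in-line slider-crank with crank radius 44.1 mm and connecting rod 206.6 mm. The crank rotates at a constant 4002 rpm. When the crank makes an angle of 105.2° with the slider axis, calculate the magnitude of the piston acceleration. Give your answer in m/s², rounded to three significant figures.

3480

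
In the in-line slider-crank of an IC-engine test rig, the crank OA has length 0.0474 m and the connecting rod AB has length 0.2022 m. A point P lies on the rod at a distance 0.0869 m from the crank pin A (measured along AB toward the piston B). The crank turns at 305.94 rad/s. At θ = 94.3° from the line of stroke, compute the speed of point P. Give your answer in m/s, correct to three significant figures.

14.4

ω = 305.9 rad/s.  Crank-pin speed |V_A| = rω = 14.502 m/s, perpendicular to OA.
Rod angle: sinφ = −(r/L) sinθ ⇒ φ = -13.519°; ω_rod = −rω cosθ/√(L²−r²sin²θ) = +5.5306 rad/s.
V_P = V_A + ω_rod × AP, with AP = 0.0869 m along the rod.
Components: V_Px = −rω sinθ − a·ω_rod·sinφ = -14.348 m/s;  V_Py = rω cosθ + a·ω_rod·cosφ = -0.62001 m/s.
|V_P| = √(V_Px² + V_Py²) = 14.362 m/s.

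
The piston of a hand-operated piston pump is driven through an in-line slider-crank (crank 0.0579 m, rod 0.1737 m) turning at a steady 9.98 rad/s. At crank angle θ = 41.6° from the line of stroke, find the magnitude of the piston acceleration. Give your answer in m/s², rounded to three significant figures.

4.60

ω = 9.98 rad/s
x(θ) = r cosθ + √(L² − r² sin²θ); with ω constant, a = ω²·d²x/dθ².
d²x/dθ² = −r cosθ − r²(cos2θ)/√u − r⁴ sin²2θ/(4u^{3/2}),  u = L² − r² sin²θ = 0.028694 m².
Substituting r = 0.0579 m, L = 0.1737 m, θ = 41.6°: d²x/dθ² = -0.046211 m.
a = ω²·d²x/dθ² = (9.98)²·(-0.046211) = -4.6026 m/s²;  |a| = 4.6026 m/s².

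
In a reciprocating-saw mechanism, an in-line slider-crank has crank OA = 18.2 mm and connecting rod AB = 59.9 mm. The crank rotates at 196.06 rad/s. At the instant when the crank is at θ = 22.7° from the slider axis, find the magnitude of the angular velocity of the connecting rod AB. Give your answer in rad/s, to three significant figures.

ω = 196.1 rad/s
The rod makes angle φ with the slider axis where L sinφ = r sinθ; differentiating, L cosφ·φ̇ = r ω cosθ.
L cosφ = √(L² − r² sin²θ) = 0.059487 m.
|ω_rod| = r ω |cosθ| / √(L² − r² sin²θ) = 0.0182·196.1·0.92254/0.059487 = 55.338 rad/s.

55.3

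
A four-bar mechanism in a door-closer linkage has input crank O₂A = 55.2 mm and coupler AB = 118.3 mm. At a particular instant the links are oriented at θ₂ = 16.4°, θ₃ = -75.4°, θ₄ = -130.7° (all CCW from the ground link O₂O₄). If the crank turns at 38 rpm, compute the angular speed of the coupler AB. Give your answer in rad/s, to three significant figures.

ω₂ = 3.979 rad/s (from 38 rpm).
Differentiating the loop-closure r₂e^{iθ₂}+r₃e^{iθ₃}=r₁+r₄e^{iθ₄} gives r₂ω₂e^{iθ₂}+r₃ω₃e^{iθ₃}=r₄ω₄e^{iθ₄}.
Eliminating the other unknown: ω₃ = r₂ω₂ sin(θ₄−θ₂) / [r₃ sin(θ₃−θ₄)].
Numerator sine = -0.54317; denominator sine = +0.82214.
Result = 0.0552·3.979·(-0.54317) / (0.1183·(+0.82214)) = -1.2268 rad/s; magnitude 1.2268 rad/s.

1.23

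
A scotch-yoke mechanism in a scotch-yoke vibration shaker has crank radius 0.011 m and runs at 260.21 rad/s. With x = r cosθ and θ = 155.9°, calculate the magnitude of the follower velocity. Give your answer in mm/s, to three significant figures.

ω = 260.2 rad/s
x = r cosθ ⇒ ẋ = −rω sinθ.
|v| = rω|sinθ| = 0.011·260.2·|sin 155.9°| = 1.1688 m/s = 1168.8 mm/s.

1170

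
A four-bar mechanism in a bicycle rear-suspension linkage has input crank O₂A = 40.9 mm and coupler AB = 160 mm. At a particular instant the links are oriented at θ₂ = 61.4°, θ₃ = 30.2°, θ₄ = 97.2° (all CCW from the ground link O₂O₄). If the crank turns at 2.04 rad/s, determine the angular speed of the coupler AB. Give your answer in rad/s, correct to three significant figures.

0.331

ω₂ = 2.04 rad/s
Differentiating the loop-closure r₂e^{iθ₂}+r₃e^{iθ₃}=r₁+r₄e^{iθ₄} gives r₂ω₂e^{iθ₂}+r₃ω₃e^{iθ₃}=r₄ω₄e^{iθ₄}.
Eliminating the other unknown: ω₃ = r₂ω₂ sin(θ₄−θ₂) / [r₃ sin(θ₃−θ₄)].
Numerator sine = +0.58496; denominator sine = -0.92050.
Result = 0.0409·2.04·(+0.58496) / (0.16·(-0.92050)) = -0.33138 rad/s; magnitude 0.33138 rad/s.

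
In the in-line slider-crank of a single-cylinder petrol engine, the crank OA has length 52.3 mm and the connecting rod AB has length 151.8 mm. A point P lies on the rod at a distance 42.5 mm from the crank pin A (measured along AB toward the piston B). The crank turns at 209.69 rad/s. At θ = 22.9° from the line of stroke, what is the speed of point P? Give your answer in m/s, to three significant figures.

ω = 209.7 rad/s.  Crank-pin speed |V_A| = rω = 10.967 m/s, perpendicular to OA.
Rod angle: sinφ = −(r/L) sinθ ⇒ φ = -7.705°; ω_rod = −rω cosθ/√(L²−r²sin²θ) = -67.157 rad/s.
V_P = V_A + ω_rod × AP, with AP = 0.0425 m along the rod.
Components: V_Px = −rω sinθ − a·ω_rod·sinφ = -4.6501 m/s;  V_Py = rω cosθ + a·ω_rod·cosφ = +7.274 m/s.
|V_P| = √(V_Px² + V_Py²) = 8.6334 m/s.

8.63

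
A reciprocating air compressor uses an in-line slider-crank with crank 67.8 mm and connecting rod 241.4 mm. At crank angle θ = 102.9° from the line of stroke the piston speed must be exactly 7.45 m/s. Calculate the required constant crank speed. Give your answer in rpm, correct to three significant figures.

For an in-line slider-crank, |v_piston| = rω|sinθ|·[1 + r cosθ/√(L² − r² sin²θ)].
With r = 0.0678 m, L = 0.2414 m, θ = 102.9°: the bracketed kinematic factor |dx/dθ| = 0.06178 m.
ω = v/|dx/dθ| = 7.45/0.06178 = 120.59 rad/s.
N = 60ω/(2π) = 1151.5 rpm.

1150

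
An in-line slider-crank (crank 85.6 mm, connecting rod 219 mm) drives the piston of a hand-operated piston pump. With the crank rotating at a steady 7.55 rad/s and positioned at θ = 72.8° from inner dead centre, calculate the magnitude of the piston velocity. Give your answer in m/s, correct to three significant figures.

ω = 7.55 rad/s
For an in-line slider-crank, x = r cosθ + √(L² − r² sin²θ), so v = −rω sinθ·[1 + r cosθ/√(L² − r² sin²θ)].
With r = 0.0856 m, L = 0.219 m, θ = 72.8°: √(L² − r² sin²θ) = 0.20316 m.
v = −0.0856·7.55·0.95528·[1 + 0.0856·0.29571/0.20316] = -0.6943 m/s.
|v| = 0.6943 m/s.

0.694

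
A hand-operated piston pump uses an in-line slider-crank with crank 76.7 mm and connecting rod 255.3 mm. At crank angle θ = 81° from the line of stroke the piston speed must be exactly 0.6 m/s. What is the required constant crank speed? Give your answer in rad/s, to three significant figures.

7.55

For an in-line slider-crank, |v_piston| = rω|sinθ|·[1 + r cosθ/√(L² − r² sin²θ)].
With r = 0.0767 m, L = 0.2553 m, θ = 81°: the bracketed kinematic factor |dx/dθ| = 0.079484 m.
ω = v/|dx/dθ| = 0.6/0.079484 = 7.5487 rad/s.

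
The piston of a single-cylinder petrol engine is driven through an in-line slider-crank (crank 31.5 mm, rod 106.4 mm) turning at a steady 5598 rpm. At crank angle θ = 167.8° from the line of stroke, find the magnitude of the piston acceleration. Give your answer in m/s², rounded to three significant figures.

7640

ω = 2π·5598/60 = 586.2 rad/s
x(θ) = r cosθ + √(L² − r² sin²θ); with ω constant, a = ω²·d²x/dθ².
d²x/dθ² = −r cosθ − r²(cos2θ)/√u − r⁴ sin²2θ/(4u^{3/2}),  u = L² − r² sin²θ = 0.0112766 m².
Substituting r = 0.0315 m, L = 0.1064 m, θ = 167.8°: d²x/dθ² = +0.022244 m.
a = ω²·d²x/dθ² = (586.2)²·(+0.022244) = +7644.3 m/s²;  |a| = 7644.3 m/s².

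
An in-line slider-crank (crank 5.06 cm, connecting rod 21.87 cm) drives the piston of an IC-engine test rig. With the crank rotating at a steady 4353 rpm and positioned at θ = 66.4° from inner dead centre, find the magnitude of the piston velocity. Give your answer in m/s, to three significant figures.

ω = 2π·4353/60 = 455.8 rad/s
For an in-line slider-crank, x = r cosθ + √(L² − r² sin²θ), so v = −rω sinθ·[1 + r cosθ/√(L² − r² sin²θ)].
With r = 0.0506 m, L = 0.2187 m, θ = 66.4°: √(L² − r² sin²θ) = 0.21373 m.
v = −0.0506·455.8·0.91636·[1 + 0.0506·0.40035/0.21373] = -23.14 m/s.
|v| = 23.14 m/s.

23.1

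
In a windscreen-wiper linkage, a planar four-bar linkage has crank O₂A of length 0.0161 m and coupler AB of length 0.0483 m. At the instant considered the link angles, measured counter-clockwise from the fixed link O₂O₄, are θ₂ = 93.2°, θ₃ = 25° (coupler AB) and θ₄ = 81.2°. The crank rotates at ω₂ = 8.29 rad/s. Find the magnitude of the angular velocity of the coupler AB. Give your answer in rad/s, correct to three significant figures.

0.691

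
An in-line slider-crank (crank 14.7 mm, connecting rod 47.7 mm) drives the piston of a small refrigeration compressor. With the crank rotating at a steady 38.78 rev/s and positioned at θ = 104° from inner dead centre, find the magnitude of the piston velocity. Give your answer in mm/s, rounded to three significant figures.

3200

ω = 2π·38.8 = 243.7 rad/s
For an in-line slider-crank, x = r cosθ + √(L² − r² sin²θ), so v = −rω sinθ·[1 + r cosθ/√(L² − r² sin²θ)].
With r = 0.0147 m, L = 0.0477 m, θ = 104°: √(L² − r² sin²θ) = 0.045518 m.
v = −0.0147·243.7·0.97030·[1 + 0.0147·-0.24192/0.045518] = -3.2039 m/s.
|v| = 3.2039 m/s = 3203.9 mm/s.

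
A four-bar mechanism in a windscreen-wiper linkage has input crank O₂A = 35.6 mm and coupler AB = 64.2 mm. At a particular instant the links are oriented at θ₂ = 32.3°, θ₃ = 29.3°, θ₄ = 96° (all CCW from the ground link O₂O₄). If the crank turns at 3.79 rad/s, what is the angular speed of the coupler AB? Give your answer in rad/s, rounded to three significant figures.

ω₂ = 3.79 rad/s
Differentiating the loop-closure r₂e^{iθ₂}+r₃e^{iθ₃}=r₁+r₄e^{iθ₄} gives r₂ω₂e^{iθ₂}+r₃ω₃e^{iθ₃}=r₄ω₄e^{iθ₄}.
Eliminating the other unknown: ω₃ = r₂ω₂ sin(θ₄−θ₂) / [r₃ sin(θ₃−θ₄)].
Numerator sine = +0.89649; denominator sine = -0.91845.
Result = 0.0356·3.79·(+0.89649) / (0.0642·(-0.91845)) = -2.0514 rad/s; magnitude 2.0514 rad/s.

2.05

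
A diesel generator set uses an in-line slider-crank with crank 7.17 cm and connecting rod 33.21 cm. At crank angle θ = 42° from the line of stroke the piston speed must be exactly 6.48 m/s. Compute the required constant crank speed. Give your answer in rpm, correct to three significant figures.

For an in-line slider-crank, |v_piston| = rω|sinθ|·[1 + r cosθ/√(L² − r² sin²θ)].
With r = 0.0717 m, L = 0.3321 m, θ = 42°: the bracketed kinematic factor |dx/dθ| = 0.055756 m.
ω = v/|dx/dθ| = 6.48/0.055756 = 116.22 rad/s.
N = 60ω/(2π) = 1109.8 rpm.

1110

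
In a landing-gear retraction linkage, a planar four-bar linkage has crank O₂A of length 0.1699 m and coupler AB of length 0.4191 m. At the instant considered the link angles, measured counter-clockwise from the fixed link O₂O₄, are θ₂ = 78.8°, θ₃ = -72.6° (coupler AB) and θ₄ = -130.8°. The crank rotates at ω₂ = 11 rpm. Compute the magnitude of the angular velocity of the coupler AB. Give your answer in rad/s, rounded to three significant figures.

ω₂ = 1.152 rad/s (from 11 rpm).
Differentiating the loop-closure r₂e^{iθ₂}+r₃e^{iθ₃}=r₁+r₄e^{iθ₄} gives r₂ω₂e^{iθ₂}+r₃ω₃e^{iθ₃}=r₄ω₄e^{iθ₄}.
Eliminating the other unknown: ω₃ = r₂ω₂ sin(θ₄−θ₂) / [r₃ sin(θ₃−θ₄)].
Numerator sine = +0.49394; denominator sine = +0.84989.
Result = 0.1699·1.152·(+0.49394) / (0.4191·(+0.84989)) = +0.2714 rad/s; magnitude 0.2714 rad/s.

0.271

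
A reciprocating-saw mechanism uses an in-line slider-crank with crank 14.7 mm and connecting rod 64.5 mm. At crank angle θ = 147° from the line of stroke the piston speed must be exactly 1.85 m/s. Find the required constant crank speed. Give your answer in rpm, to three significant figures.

2730

For an in-line slider-crank, |v_piston| = rω|sinθ|·[1 + r cosθ/√(L² − r² sin²θ)].
With r = 0.0147 m, L = 0.0645 m, θ = 147°: the bracketed kinematic factor |dx/dθ| = 0.006464 m.
ω = v/|dx/dθ| = 1.85/0.006464 = 286.2 rad/s.
N = 60ω/(2π) = 2733 rpm.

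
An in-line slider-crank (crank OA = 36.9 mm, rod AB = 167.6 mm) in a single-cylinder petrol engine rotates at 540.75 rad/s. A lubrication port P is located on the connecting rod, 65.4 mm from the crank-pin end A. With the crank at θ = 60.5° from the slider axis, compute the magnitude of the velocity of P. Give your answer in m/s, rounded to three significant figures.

19.1

ω = 540.8 rad/s.  Crank-pin speed |V_A| = rω = 19.954 m/s, perpendicular to OA.
Rod angle: sinφ = −(r/L) sinθ ⇒ φ = -11.048°; ω_rod = −rω cosθ/√(L²−r²sin²θ) = -59.733 rad/s.
V_P = V_A + ω_rod × AP, with AP = 0.0654 m along the rod.
Components: V_Px = −rω sinθ − a·ω_rod·sinφ = -18.115 m/s;  V_Py = rω cosθ + a·ω_rod·cosφ = +5.9915 m/s.
|V_P| = √(V_Px² + V_Py²) = 19.08 m/s.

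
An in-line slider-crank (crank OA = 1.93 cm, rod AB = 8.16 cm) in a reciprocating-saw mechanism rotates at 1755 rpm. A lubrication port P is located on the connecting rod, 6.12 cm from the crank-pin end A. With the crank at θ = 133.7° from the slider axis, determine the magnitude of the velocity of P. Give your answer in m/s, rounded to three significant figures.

ω = 183.8 rad/s.  Crank-pin speed |V_A| = rω = 3.547 m/s, perpendicular to OA.
Rod angle: sinφ = −(r/L) sinθ ⇒ φ = -9.846°; ω_rod = −rω cosθ/√(L²−r²sin²θ) = +30.48 rad/s.
V_P = V_A + ω_rod × AP, with AP = 0.0612 m along the rod.
Components: V_Px = −rω sinθ − a·ω_rod·sinφ = -2.2454 m/s;  V_Py = rω cosθ + a·ω_rod·cosφ = -0.61264 m/s.
|V_P| = √(V_Px² + V_Py²) = 2.3275 m/s.

2.33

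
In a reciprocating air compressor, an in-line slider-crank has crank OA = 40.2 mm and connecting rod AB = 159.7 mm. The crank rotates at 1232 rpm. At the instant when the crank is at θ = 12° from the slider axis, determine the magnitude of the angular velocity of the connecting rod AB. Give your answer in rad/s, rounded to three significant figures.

31.8

ω = 129 rad/s (converted from 1232 rpm).
The rod makes angle φ with the slider axis where L sinφ = r sinθ; differentiating, L cosφ·φ̇ = r ω cosθ.
L cosφ = √(L² − r² sin²θ) = 0.15948 m.
|ω_rod| = r ω |cosθ| / √(L² − r² sin²θ) = 0.0402·129·0.97815/0.15948 = 31.81 rad/s.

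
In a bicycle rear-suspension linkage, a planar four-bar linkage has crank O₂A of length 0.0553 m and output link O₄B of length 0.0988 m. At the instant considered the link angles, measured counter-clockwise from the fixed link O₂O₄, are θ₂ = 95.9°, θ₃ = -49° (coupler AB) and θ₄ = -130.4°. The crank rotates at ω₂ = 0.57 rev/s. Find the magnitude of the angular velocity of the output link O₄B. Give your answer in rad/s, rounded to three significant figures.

ω₂ = 3.581 rad/s (from 0.57 rev/s).
Differentiating the loop-closure r₂e^{iθ₂}+r₃e^{iθ₃}=r₁+r₄e^{iθ₄} gives r₂ω₂e^{iθ₂}+r₃ω₃e^{iθ₃}=r₄ω₄e^{iθ₄}.
Eliminating the other unknown: ω₄ = r₂ω₂ sin(θ₂−θ₃) / [r₄ sin(θ₄−θ₃)].
Numerator sine = +0.57501; denominator sine = -0.98876.
Result = 0.0553·3.581·(+0.57501) / (0.0988·(-0.98876)) = -1.1657 rad/s; magnitude 1.1657 rad/s.

1.17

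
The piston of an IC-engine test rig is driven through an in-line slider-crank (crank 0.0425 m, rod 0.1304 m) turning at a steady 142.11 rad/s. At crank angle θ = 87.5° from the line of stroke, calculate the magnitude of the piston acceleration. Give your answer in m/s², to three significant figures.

257

ω = 142.1 rad/s
x(θ) = r cosθ + √(L² − r² sin²θ); with ω constant, a = ω²·d²x/dθ².
d²x/dθ² = −r cosθ − r²(cos2θ)/√u − r⁴ sin²2θ/(4u^{3/2}),  u = L² − r² sin²θ = 0.0152013 m².
Substituting r = 0.0425 m, L = 0.1304 m, θ = 87.5°: d²x/dθ² = +0.012737 m.
a = ω²·d²x/dθ² = (142.1)²·(+0.012737) = +257.23 m/s²;  |a| = 257.23 m/s².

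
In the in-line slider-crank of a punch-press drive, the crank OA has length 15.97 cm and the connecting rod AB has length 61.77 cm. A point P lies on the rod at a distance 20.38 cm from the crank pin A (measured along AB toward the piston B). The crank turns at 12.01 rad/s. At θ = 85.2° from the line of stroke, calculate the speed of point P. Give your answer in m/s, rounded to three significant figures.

1.93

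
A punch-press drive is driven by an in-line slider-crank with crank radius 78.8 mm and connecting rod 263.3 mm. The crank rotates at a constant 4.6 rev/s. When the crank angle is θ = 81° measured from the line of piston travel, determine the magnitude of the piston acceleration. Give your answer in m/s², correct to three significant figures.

9.27

ω = 2π·4.6 = 28.9 rad/s
x(θ) = r cosθ + √(L² − r² sin²θ); with ω constant, a = ω²·d²x/dθ².
d²x/dθ² = −r cosθ − r²(cos2θ)/√u − r⁴ sin²2θ/(4u^{3/2}),  u = L² − r² sin²θ = 0.0632694 m².
Substituting r = 0.0788 m, L = 0.2633 m, θ = 81°: d²x/dθ² = +0.011093 m.
a = ω²·d²x/dθ² = (28.9)²·(+0.011093) = +9.2668 m/s²;  |a| = 9.2668 m/s².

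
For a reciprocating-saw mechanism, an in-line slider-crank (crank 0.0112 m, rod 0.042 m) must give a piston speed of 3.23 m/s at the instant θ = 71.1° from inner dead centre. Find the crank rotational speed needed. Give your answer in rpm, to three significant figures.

2670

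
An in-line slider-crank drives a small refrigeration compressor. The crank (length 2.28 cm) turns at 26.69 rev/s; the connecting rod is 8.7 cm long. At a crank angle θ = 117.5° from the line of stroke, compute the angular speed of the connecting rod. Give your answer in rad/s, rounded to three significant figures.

20.9

ω = 167.7 rad/s (converted from 26.69 rev/s).
The rod makes angle φ with the slider axis where L sinφ = r sinθ; differentiating, L cosφ·φ̇ = r ω cosθ.
L cosφ = √(L² − r² sin²θ) = 0.084617 m.
|ω_rod| = r ω |cosθ| / √(L² − r² sin²θ) = 0.0228·167.7·0.46175/0.084617 = 20.865 rad/s.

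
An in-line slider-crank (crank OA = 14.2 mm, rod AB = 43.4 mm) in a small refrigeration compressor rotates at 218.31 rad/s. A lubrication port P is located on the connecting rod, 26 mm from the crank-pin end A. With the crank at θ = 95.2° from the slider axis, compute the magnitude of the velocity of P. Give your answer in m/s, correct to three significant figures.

ω = 218.3 rad/s.  Crank-pin speed |V_A| = rω = 3.1 m/s, perpendicular to OA.
Rod angle: sinφ = −(r/L) sinθ ⇒ φ = -19.017°; ω_rod = −rω cosθ/√(L²−r²sin²θ) = +6.8475 rad/s.
V_P = V_A + ω_rod × AP, with AP = 0.026 m along the rod.
Components: V_Px = −rω sinθ − a·ω_rod·sinφ = -3.0292 m/s;  V_Py = rω cosθ + a·ω_rod·cosφ = -0.11264 m/s.
|V_P| = √(V_Px² + V_Py²) = 3.0313 m/s.

3.03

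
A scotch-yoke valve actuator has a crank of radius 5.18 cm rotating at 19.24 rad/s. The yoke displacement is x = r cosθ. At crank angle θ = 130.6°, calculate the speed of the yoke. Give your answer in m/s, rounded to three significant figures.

0.757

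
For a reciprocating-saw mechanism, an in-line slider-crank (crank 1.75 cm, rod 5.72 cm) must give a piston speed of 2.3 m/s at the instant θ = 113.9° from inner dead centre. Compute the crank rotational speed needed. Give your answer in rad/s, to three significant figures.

165

For an in-line slider-crank, |v_piston| = rω|sinθ|·[1 + r cosθ/√(L² − r² sin²θ)].
With r = 0.0175 m, L = 0.0572 m, θ = 113.9°: the bracketed kinematic factor |dx/dθ| = 0.013934 m.
ω = v/|dx/dθ| = 2.3/0.013934 = 165.07 rad/s.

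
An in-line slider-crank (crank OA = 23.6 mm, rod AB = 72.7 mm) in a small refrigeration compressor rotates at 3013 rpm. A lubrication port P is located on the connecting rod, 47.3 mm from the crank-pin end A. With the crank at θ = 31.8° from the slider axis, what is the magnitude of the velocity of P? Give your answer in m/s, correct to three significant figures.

ω = 315.5 rad/s.  Crank-pin speed |V_A| = rω = 7.4463 m/s, perpendicular to OA.
Rod angle: sinφ = −(r/L) sinθ ⇒ φ = -9.850°; ω_rod = −rω cosθ/√(L²−r²sin²θ) = -88.352 rad/s.
V_P = V_A + ω_rod × AP, with AP = 0.0473 m along the rod.
Components: V_Px = −rω sinθ − a·ω_rod·sinφ = -4.6387 m/s;  V_Py = rω cosθ + a·ω_rod·cosφ = +2.2111 m/s.
|V_P| = √(V_Px² + V_Py²) = 5.1388 m/s.

5.14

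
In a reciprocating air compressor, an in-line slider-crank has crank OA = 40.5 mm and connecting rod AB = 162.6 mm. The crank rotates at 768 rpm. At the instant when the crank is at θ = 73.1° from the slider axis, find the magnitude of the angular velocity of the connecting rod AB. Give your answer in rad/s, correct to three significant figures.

ω = 80.42 rad/s (converted from 768 rpm).
The rod makes angle φ with the slider axis where L sinφ = r sinθ; differentiating, L cosφ·φ̇ = r ω cosθ.
L cosφ = √(L² − r² sin²θ) = 0.15791 m.
|ω_rod| = r ω |cosθ| / √(L² − r² sin²θ) = 0.0405·80.42·0.29070/0.15791 = 5.9961 rad/s.

6.00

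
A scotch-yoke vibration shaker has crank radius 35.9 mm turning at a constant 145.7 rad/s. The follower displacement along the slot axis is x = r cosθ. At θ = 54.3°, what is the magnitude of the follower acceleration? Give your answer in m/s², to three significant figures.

ω = 145.7 rad/s
x = r cosθ ⇒ ẍ = −rω² cosθ (ω constant).
|a| = rω²|cosθ| = 0.0359·(145.7)²·|cos 54.3°| = 444.72 m/s².

445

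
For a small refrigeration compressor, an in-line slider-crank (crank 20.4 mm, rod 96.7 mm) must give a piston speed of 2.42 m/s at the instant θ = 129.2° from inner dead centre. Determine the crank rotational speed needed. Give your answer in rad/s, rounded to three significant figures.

For an in-line slider-crank, |v_piston| = rω|sinθ|·[1 + r cosθ/√(L² − r² sin²θ)].
With r = 0.0204 m, L = 0.0967 m, θ = 129.2°: the bracketed kinematic factor |dx/dθ| = 0.013672 m.
ω = v/|dx/dθ| = 2.42/0.013672 = 177 rad/s.

177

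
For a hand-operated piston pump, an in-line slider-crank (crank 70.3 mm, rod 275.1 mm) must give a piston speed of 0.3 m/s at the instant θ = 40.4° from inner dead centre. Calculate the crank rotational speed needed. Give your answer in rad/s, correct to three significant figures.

For an in-line slider-crank, |v_piston| = rω|sinθ|·[1 + r cosθ/√(L² − r² sin²θ)].
With r = 0.0703 m, L = 0.2751 m, θ = 40.4°: the bracketed kinematic factor |dx/dθ| = 0.054554 m.
ω = v/|dx/dθ| = 0.3/0.054554 = 5.4992 rad/s.

5.50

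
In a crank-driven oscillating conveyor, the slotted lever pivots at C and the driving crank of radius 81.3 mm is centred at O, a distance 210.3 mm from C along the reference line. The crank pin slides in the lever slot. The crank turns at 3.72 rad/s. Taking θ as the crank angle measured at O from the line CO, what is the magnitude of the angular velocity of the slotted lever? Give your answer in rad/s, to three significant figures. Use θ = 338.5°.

1.01

ω = 3.72 rad/s
Crank pin A relative to C: A = (d + r cosθ, r sinθ); lever angle φ = atan2(r sinθ, d + r cosθ).
Differentiating tanφ: φ̇ = rω(d cosθ + r)/(d² + r² + 2dr cosθ).
d² + r² + 2dr cosθ = |CA|² = 0.0826512 m²;  d cosθ + r = +0.27697 m.
|ω_lever| = |0.0813·3.72·+0.27697| / 0.0826512 = 1.0135 rad/s.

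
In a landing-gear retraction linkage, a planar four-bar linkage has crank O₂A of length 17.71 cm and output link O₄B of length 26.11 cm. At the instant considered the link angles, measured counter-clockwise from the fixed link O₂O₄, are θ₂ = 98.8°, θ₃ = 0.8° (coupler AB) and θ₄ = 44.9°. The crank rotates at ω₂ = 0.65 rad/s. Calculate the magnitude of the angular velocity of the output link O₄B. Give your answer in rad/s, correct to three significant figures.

0.627

ω₂ = 0.65 rad/s
Differentiating the loop-closure r₂e^{iθ₂}+r₃e^{iθ₃}=r₁+r₄e^{iθ₄} gives r₂ω₂e^{iθ₂}+r₃ω₃e^{iθ₃}=r₄ω₄e^{iθ₄}.
Eliminating the other unknown: ω₄ = r₂ω₂ sin(θ₂−θ₃) / [r₄ sin(θ₄−θ₃)].
Numerator sine = +0.99027; denominator sine = +0.69591.
Result = 0.1771·0.65·(+0.99027) / (0.2611·(+0.69591)) = +0.62737 rad/s; magnitude 0.62737 rad/s.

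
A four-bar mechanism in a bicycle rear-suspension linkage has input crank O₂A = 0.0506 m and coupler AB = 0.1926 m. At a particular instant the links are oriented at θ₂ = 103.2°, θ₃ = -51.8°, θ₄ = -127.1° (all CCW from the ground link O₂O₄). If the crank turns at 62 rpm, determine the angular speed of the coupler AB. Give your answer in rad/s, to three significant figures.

ω₂ = 6.493 rad/s (from 62 rpm).
Differentiating the loop-closure r₂e^{iθ₂}+r₃e^{iθ₃}=r₁+r₄e^{iθ₄} gives r₂ω₂e^{iθ₂}+r₃ω₃e^{iθ₃}=r₄ω₄e^{iθ₄}.
Eliminating the other unknown: ω₃ = r₂ω₂ sin(θ₄−θ₂) / [r₃ sin(θ₃−θ₄)].
Numerator sine = +0.76940; denominator sine = +0.96727.
Result = 0.0506·6.493·(+0.76940) / (0.1926·(+0.96727)) = +1.3568 rad/s; magnitude 1.3568 rad/s.

1.36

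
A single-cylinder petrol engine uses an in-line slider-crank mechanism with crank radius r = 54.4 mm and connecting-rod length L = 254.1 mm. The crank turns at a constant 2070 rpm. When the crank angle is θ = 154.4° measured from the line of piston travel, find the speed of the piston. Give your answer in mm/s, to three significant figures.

ω = 2π·2070/60 = 216.8 rad/s
For an in-line slider-crank, x = r cosθ + √(L² − r² sin²θ), so v = −rω sinθ·[1 + r cosθ/√(L² − r² sin²θ)].
With r = 0.0544 m, L = 0.2541 m, θ = 154.4°: √(L² − r² sin²θ) = 0.25301 m.
v = −0.0544·216.8·0.43209·[1 + 0.0544·-0.90183/0.25301] = -4.1073 m/s.
|v| = 4.1073 m/s = 4107.3 mm/s.

4110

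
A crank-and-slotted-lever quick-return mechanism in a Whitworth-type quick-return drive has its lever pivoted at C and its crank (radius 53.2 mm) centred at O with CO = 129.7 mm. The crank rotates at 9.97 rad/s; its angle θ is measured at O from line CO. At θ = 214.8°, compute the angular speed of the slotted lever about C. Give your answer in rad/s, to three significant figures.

ω = 9.97 rad/s
Crank pin A relative to C: A = (d + r cosθ, r sinθ); lever angle φ = atan2(r sinθ, d + r cosθ).
Differentiating tanφ: φ̇ = rω(d cosθ + r)/(d² + r² + 2dr cosθ).
d² + r² + 2dr cosθ = |CA|² = 0.00832041 m²;  d cosθ + r = -0.053303 m.
|ω_lever| = |0.0532·9.97·-0.053303| / 0.00832041 = 3.3979 rad/s.

3.40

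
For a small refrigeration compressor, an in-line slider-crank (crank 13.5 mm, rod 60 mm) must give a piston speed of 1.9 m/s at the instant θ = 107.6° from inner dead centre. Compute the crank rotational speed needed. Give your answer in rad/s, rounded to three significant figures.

159

For an in-line slider-crank, |v_piston| = rω|sinθ|·[1 + r cosθ/√(L² − r² sin²θ)].
With r = 0.0135 m, L = 0.06 m, θ = 107.6°: the bracketed kinematic factor |dx/dθ| = 0.011972 m.
ω = v/|dx/dθ| = 1.9/0.011972 = 158.71 rad/s.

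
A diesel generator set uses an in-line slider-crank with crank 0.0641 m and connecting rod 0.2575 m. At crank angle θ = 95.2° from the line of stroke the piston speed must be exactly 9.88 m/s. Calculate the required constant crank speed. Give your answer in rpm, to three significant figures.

For an in-line slider-crank, |v_piston| = rω|sinθ|·[1 + r cosθ/√(L² − r² sin²θ)].
With r = 0.0641 m, L = 0.2575 m, θ = 95.2°: the bracketed kinematic factor |dx/dθ| = 0.06235 m.
ω = v/|dx/dθ| = 9.88/0.06235 = 158.46 rad/s.
N = 60ω/(2π) = 1513.2 rpm.

1510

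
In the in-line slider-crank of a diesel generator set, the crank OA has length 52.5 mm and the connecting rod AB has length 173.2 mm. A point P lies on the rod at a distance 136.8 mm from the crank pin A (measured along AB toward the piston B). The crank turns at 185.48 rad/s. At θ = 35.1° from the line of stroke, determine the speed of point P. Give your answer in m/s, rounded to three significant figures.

6.92

ω = 185.5 rad/s.  Crank-pin speed |V_A| = rω = 9.7377 m/s, perpendicular to OA.
Rod angle: sinφ = −(r/L) sinθ ⇒ φ = -10.038°; ω_rod = −rω cosθ/√(L²−r²sin²θ) = -46.713 rad/s.
V_P = V_A + ω_rod × AP, with AP = 0.1368 m along the rod.
Components: V_Px = −rω sinθ − a·ω_rod·sinφ = -6.713 m/s;  V_Py = rω cosθ + a·ω_rod·cosφ = +1.6743 m/s.
|V_P| = √(V_Px² + V_Py²) = 6.9187 m/s.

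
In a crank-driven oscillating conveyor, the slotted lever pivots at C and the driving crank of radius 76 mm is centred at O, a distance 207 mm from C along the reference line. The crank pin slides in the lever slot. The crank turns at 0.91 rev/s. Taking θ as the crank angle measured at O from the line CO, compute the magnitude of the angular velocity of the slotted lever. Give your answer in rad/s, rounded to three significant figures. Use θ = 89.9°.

0.682

ω = 5.718 rad/s (from 0.91 rev/s).
Crank pin A relative to C: A = (d + r cosθ, r sinθ); lever angle φ = atan2(r sinθ, d + r cosθ).
Differentiating tanφ: φ̇ = rω(d cosθ + r)/(d² + r² + 2dr cosθ).
d² + r² + 2dr cosθ = |CA|² = 0.0486799 m²;  d cosθ + r = +0.076361 m.
|ω_lever| = |0.076·5.718·+0.076361| / 0.0486799 = 0.68165 rad/s.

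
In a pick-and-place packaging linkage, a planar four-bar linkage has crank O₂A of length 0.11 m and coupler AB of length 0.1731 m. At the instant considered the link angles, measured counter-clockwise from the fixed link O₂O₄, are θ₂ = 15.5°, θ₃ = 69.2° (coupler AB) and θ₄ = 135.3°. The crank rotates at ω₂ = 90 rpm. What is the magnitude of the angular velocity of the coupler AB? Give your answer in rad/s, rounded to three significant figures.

5.68

ω₂ = 9.425 rad/s (from 90 rpm).
Differentiating the loop-closure r₂e^{iθ₂}+r₃e^{iθ₃}=r₁+r₄e^{iθ₄} gives r₂ω₂e^{iθ₂}+r₃ω₃e^{iθ₃}=r₄ω₄e^{iθ₄}.
Eliminating the other unknown: ω₃ = r₂ω₂ sin(θ₄−θ₂) / [r₃ sin(θ₃−θ₄)].
Numerator sine = +0.86777; denominator sine = -0.91425.
Result = 0.11·9.425·(+0.86777) / (0.1731·(-0.91425)) = -5.6846 rad/s; magnitude 5.6846 rad/s.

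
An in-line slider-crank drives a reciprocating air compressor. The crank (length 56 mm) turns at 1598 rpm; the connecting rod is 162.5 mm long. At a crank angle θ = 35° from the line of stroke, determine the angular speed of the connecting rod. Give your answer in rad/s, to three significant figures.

ω = 167.3 rad/s (converted from 1598 rpm).
The rod makes angle φ with the slider axis where L sinφ = r sinθ; differentiating, L cosφ·φ̇ = r ω cosθ.
L cosφ = √(L² − r² sin²θ) = 0.15929 m.
|ω_rod| = r ω |cosθ| / √(L² − r² sin²θ) = 0.056·167.3·0.81915/0.15929 = 48.19 rad/s.

48.2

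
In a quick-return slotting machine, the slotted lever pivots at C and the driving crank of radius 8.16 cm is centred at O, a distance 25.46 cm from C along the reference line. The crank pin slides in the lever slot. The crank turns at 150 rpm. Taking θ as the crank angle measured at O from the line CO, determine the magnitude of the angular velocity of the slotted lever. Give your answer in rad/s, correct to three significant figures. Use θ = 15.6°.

3.76

ω = 15.71 rad/s (from 150 rpm).
Crank pin A relative to C: A = (d + r cosθ, r sinθ); lever angle φ = atan2(r sinθ, d + r cosθ).
Differentiating tanφ: φ̇ = rω(d cosθ + r)/(d² + r² + 2dr cosθ).
d² + r² + 2dr cosθ = |CA|² = 0.1115 m²;  d cosθ + r = +0.32682 m.
|ω_lever| = |0.0816·15.71·+0.32682| / 0.1115 = 3.757 rad/s.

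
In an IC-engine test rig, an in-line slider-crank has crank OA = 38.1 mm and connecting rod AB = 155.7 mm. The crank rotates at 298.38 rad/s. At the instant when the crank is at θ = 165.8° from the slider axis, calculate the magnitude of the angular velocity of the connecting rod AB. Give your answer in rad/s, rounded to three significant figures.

ω = 298.4 rad/s
The rod makes angle φ with the slider axis where L sinφ = r sinθ; differentiating, L cosφ·φ̇ = r ω cosθ.
L cosφ = √(L² − r² sin²θ) = 0.15542 m.
|ω_rod| = r ω |cosθ| / √(L² − r² sin²θ) = 0.0381·298.4·0.96945/0.15542 = 70.911 rad/s.

70.9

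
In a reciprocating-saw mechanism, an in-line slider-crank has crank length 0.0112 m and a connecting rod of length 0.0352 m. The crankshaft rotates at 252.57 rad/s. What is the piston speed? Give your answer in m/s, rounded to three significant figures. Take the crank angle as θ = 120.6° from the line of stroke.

ω = 252.6 rad/s
For an in-line slider-crank, x = r cosθ + √(L² − r² sin²θ), so v = −rω sinθ·[1 + r cosθ/√(L² − r² sin²θ)].
With r = 0.0112 m, L = 0.0352 m, θ = 120.6°: √(L² − r² sin²θ) = 0.033854 m.
v = −0.0112·252.6·0.86074·[1 + 0.0112·-0.50904/0.033854] = -2.0248 m/s.
|v| = 2.0248 m/s.

2.02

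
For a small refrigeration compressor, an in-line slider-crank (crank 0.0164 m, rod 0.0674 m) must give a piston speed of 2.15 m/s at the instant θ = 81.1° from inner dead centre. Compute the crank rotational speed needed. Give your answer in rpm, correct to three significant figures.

For an in-line slider-crank, |v_piston| = rω|sinθ|·[1 + r cosθ/√(L² − r² sin²θ)].
With r = 0.0164 m, L = 0.0674 m, θ = 81.1°: the bracketed kinematic factor |dx/dθ| = 0.016831 m.
ω = v/|dx/dθ| = 2.15/0.016831 = 127.74 rad/s.
N = 60ω/(2π) = 1219.8 rpm.

1220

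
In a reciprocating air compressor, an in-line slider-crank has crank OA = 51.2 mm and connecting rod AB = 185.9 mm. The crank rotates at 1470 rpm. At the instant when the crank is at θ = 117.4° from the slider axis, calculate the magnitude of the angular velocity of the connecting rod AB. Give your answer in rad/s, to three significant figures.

20.1

ω = 153.9 rad/s (converted from 1470 rpm).
The rod makes angle φ with the slider axis where L sinφ = r sinθ; differentiating, L cosφ·φ̇ = r ω cosθ.
L cosφ = √(L² − r² sin²θ) = 0.18026 m.
|ω_rod| = r ω |cosθ| / √(L² − r² sin²θ) = 0.0512·153.9·0.46020/0.18026 = 20.122 rad/s.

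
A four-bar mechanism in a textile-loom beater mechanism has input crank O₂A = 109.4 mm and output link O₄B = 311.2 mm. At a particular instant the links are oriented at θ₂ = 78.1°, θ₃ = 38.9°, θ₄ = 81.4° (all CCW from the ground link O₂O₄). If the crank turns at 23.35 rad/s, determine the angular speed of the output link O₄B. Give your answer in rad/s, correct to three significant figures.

7.68

ω₂ = 23.35 rad/s
Differentiating the loop-closure r₂e^{iθ₂}+r₃e^{iθ₃}=r₁+r₄e^{iθ₄} gives r₂ω₂e^{iθ₂}+r₃ω₃e^{iθ₃}=r₄ω₄e^{iθ₄}.
Eliminating the other unknown: ω₄ = r₂ω₂ sin(θ₂−θ₃) / [r₄ sin(θ₄−θ₃)].
Numerator sine = +0.63203; denominator sine = +0.67559.
Result = 0.1094·23.35·(+0.63203) / (0.3112·(+0.67559)) = +7.6792 rad/s; magnitude 7.6792 rad/s.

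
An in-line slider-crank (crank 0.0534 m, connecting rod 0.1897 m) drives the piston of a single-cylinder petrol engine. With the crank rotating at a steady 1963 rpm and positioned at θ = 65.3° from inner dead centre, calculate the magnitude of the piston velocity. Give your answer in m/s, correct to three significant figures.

11.2

ω = 2π·1963/60 = 205.6 rad/s
For an in-line slider-crank, x = r cosθ + √(L² − r² sin²θ), so v = −rω sinθ·[1 + r cosθ/√(L² − r² sin²θ)].
With r = 0.0534 m, L = 0.1897 m, θ = 65.3°: √(L² − r² sin²θ) = 0.18339 m.
v = −0.0534·205.6·0.90851·[1 + 0.0534·0.41787/0.18339] = -11.186 m/s.
|v| = 11.186 m/s.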